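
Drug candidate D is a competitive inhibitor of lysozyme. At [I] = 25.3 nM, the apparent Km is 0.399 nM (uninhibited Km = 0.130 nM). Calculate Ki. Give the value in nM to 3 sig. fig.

12.2 nM

Competitive: Km,app = α·Km with α = 1 + [I]/Ki.
α = Km,app/Km = 0.399/0.130 = 3.069.
Ki = [I]/(α − 1) = 25.3/2.069 = 12.2 nM.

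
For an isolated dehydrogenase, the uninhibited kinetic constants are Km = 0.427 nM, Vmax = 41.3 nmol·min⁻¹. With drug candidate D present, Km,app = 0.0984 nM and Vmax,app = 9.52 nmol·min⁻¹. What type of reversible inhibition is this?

Both Km and Vmax decrease by the same factor (~4.34-fold) — characteristic of uncompetitive inhibition.

uncompetitive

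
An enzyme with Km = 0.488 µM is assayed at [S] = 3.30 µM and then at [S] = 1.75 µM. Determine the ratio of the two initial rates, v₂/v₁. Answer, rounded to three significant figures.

0.898

The fractional saturations are [S]/(Km+[S]) = 3.30/3.788 = 0.8712 and 1.75/2.238 = 0.7819.
v₂/v₁ is just their ratio: 0.7819/0.8712 = 0.898.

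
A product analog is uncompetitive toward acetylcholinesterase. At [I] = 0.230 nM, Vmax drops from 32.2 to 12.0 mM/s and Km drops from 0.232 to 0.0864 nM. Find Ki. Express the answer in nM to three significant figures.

0.137 nM

Uncompetitive: Vmax,app = Vmax/α (and Km,app = Km/α) with α = 1 + [I]/Ki.
α = Vmax/Vmax,app = 32.2/12.0 = 2.683.
Since α = 1 + [I]/Ki, [I]/Ki = 2.683 − 1 = 1.683 and Ki = 0.230/1.683 = 0.137 nM.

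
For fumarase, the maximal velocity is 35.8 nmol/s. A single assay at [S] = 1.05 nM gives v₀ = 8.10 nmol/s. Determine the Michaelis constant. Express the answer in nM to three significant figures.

3.59 nM

From v = Vmax[S]/(Km+[S]), Km = [S](Vmax − v)/v.
Km = 1.05 × (35.8 − 8.10) / 8.10 = 29.08/8.10 = 3.59 nM.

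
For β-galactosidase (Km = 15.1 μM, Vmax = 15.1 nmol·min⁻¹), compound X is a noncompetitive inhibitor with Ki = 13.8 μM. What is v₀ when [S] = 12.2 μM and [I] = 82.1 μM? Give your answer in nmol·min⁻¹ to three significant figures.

0.971 nmol·min⁻¹

α = 1 + [I]/Ki = 1 + 82.1/13.8 = 6.949.
For a noncompetitive inhibitor, Vmax is reduced to Vmax/α while Km is unchanged: Km,app = 15.1 μM, Vmax,app = 2.17 nmol·min⁻¹.
v = Vmax,app·[S]/(Km,app + [S]) = 2.17 × 12.2/(15.1 + 12.2) = 0.971 nmol·min⁻¹.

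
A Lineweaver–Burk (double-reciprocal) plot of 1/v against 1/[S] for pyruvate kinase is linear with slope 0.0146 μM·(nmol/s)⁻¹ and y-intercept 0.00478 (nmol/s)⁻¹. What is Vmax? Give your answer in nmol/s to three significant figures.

The y-intercept of a Lineweaver–Burk plot equals 1/Vmax, so Vmax = 1/0.00478 = 209 nmol/s.

209 nmol/s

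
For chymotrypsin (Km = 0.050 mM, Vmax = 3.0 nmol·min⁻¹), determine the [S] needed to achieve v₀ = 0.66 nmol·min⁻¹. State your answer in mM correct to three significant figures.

Rearranging v = Vmax[S]/(Km+[S]) gives [S] = Km·v/(Vmax − v).
[S] = 0.050 × 0.66 / (3.0 − 0.66) = 0.03300/2.340 = 0.0141 mM.

0.0141 mM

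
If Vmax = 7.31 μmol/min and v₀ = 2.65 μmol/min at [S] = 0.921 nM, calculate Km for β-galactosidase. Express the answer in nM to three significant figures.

1.62 nM

v/Vmax = 2.65/7.31 = 0.3625 = [S]/(Km+[S]).
So Km + [S] = [S]/0.3625 = 2.541 nM, giving Km = 2.541 − 0.921 = 1.62 nM.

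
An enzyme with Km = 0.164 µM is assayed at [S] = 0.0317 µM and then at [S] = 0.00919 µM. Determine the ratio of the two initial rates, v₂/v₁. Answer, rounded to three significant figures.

0.328

Since Vmax cancels, v₂/v₁ = [S]₂(Km+[S]₁) / [S]₁(Km+[S]₂).
= 0.00919×(0.164+0.0317) / (0.0317×(0.164+0.00919)) = 0.001798/0.005490 = 0.328.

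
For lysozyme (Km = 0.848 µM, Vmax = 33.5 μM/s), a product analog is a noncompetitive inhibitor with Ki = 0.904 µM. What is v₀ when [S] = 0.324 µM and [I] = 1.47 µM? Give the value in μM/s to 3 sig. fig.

With α = 1 + [I]/Ki = 1 + 1.47/0.904 = 2.626, the noncompetitive rate law is v = (Vmax/α)·[S] / (Km + [S]).
v = (33.5/2.626)×0.324 / (0.848 + 0.324) = 4.133/1.172 = 3.53 μM/s.

3.53 μM/s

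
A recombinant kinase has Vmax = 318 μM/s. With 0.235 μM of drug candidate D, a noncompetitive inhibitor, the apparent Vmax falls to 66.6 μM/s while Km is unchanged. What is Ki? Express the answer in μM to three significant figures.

0.0623 μM

Noncompetitive: Vmax,app = Vmax/α with α = 1 + [I]/Ki.
α = Vmax/Vmax,app = 318/66.6 = 4.775.
Since α = 1 + [I]/Ki, [I]/Ki = 4.775 − 1 = 3.775 and Ki = 0.235/3.775 = 0.0623 μM.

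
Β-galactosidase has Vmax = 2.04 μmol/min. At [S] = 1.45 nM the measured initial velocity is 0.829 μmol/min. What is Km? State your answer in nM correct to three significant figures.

v/Vmax = 0.829/2.04 = 0.4064 = [S]/(Km+[S]).
So Km + [S] = [S]/0.4064 = 3.568 nM, giving Km = 3.568 − 1.45 = 2.12 nM.

2.12 nM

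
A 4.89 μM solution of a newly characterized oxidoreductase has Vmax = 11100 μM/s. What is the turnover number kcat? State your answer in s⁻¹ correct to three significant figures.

2270 s⁻¹

kcat = Vmax/[E]total = 11100 μM/s / 4.89 μM = 2270 s⁻¹.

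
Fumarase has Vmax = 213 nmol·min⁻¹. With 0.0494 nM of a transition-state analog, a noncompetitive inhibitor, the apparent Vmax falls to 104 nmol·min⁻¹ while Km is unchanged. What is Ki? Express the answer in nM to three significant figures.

Noncompetitive: Vmax,app = Vmax/α with α = 1 + [I]/Ki.
α = Vmax/Vmax,app = 213/104 = 2.048.
Ki = [I]/(α − 1) = 0.0494/1.048 = 0.0471 nM.

0.0471 nM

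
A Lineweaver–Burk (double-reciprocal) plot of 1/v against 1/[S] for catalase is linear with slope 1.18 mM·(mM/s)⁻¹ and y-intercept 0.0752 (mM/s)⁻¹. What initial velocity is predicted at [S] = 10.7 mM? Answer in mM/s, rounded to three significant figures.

5.39 mM/s

The y-intercept is 1/Vmax, so Vmax = 1/0.0752 = 13.3 mM/s.
The slope is Km/Vmax, so Km = 1.18 × 13.3 = 15.7 mM.
Then v = 13.3 × 10.7/(15.7 + 10.7) = 5.39 mM/s.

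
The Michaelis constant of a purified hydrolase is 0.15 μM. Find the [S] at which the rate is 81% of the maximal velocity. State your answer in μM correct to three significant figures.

0.639 μM

v/Vmax = [S]/(Km+[S]) = 0.81, so [S] = Km·0.81/(1 − 0.81) = 0.15 × 4.263.
[S] = 0.639 μM.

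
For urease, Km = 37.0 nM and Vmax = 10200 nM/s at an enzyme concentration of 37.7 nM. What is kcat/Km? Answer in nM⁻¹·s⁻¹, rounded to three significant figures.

7.31 nM⁻¹·s⁻¹

kcat = Vmax/[E]total = 10200/37.7 = 271 s⁻¹.
kcat/Km = 271/37.0 = 7.31 nM⁻¹·s⁻¹.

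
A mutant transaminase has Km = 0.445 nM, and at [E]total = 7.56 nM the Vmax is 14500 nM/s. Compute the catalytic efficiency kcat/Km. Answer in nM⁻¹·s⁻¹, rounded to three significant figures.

kcat = Vmax/[E]total = 14500/7.56 = 1920 s⁻¹.
kcat/Km = 1920/0.445 = 4310 nM⁻¹·s⁻¹.

4310 nM⁻¹·s⁻¹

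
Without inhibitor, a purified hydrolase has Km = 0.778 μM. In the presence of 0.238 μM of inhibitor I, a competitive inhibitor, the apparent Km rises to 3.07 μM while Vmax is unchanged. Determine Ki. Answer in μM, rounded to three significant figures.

0.0808 μM

Competitive: Km,app = α·Km with α = 1 + [I]/Ki.
α = Km,app/Km = 3.07/0.778 = 3.946.
Since α = 1 + [I]/Ki, [I]/Ki = 3.946 − 1 = 2.946 and Ki = 0.238/2.946 = 0.0808 μM.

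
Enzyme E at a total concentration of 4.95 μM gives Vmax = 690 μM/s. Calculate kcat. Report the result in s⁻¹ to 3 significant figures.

139 s⁻¹

kcat = Vmax/[E]total = 690 μM/s / 4.95 μM = 139 s⁻¹.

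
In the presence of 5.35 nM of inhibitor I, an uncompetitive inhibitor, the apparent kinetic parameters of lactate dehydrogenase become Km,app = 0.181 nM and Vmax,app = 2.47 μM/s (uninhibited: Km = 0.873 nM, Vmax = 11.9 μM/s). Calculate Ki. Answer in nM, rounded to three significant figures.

1.40 nM

Uncompetitive: Vmax,app = Vmax/α (and Km,app = Km/α) with α = 1 + [I]/Ki.
α = Vmax/Vmax,app = 11.9/2.47 = 4.818.
Ki = [I]/(α − 1) = 5.35/3.818 = 1.40 nM.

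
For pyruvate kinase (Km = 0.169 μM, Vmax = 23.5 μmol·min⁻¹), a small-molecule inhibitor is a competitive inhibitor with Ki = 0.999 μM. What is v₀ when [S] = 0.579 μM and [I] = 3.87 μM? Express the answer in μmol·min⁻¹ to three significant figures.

9.70 μmol·min⁻¹

With α = 1 + [I]/Ki = 1 + 3.87/0.999 = 4.874, the competitive rate law is v = Vmax[S] / (αKm + [S]).
v = 23.5×0.579 / (4.874×0.169 + 0.579) = 13.61/1.403 = 9.70 μmol·min⁻¹.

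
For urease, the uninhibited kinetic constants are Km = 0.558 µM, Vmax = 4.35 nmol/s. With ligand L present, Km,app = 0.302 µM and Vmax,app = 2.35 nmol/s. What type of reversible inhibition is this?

uncompetitive

Both Km and Vmax decrease by the same factor (~1.85-fold) — characteristic of uncompetitive inhibition.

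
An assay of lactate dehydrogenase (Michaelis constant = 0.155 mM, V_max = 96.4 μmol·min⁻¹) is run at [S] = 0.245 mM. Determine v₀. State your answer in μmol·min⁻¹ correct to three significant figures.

[S]/(Km+[S]) = 0.245/0.4000 = 0.6125, the fractional saturation.
v = 0.6125 × Vmax = 0.6125 × 96.4 = 59.0 μmol·min⁻¹.

59.0 μmol·min⁻¹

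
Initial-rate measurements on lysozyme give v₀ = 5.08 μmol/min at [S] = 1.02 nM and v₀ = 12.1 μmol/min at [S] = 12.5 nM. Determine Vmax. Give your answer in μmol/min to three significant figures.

From v = Vmax[S]/(Km+[S]), each point gives Vmax = v(Km+[S])/[S].
Equating: 5.08(Km+1.02)/1.02 = 12.1(Km+12.5)/12.5.
4.980·Km + 5.08 = 0.9680·Km + 12.1, so (4.980 − 0.9680)·Km = 12.1 − 5.08.
Km = 7.020/4.012 = 1.75 nM; then Vmax = 5.08(1.75+1.02)/1.02 = 13.8 μmol/min.

13.8 μmol/min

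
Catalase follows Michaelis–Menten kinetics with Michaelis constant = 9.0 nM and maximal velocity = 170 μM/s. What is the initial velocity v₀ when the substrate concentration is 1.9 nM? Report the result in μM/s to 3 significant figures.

v = Vmax·[S]/(Km + [S]) = 170 × 1.9 / (9.0 + 1.9)
  = 323.0 / 10.90 = 29.6 μM/s.

29.6 μM/s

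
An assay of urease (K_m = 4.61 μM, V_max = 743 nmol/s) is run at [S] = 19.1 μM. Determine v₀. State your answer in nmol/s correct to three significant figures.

[S]/(Km+[S]) = 19.1/23.71 = 0.8056, the fractional saturation.
v = 0.8056 × Vmax = 0.8056 × 743 = 599 nmol/s.

599 nmol/s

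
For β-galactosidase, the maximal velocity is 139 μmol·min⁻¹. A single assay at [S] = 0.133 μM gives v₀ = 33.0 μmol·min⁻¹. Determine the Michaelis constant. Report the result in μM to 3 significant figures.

v/Vmax = 33.0/139 = 0.2374 = [S]/(Km+[S]).
So Km + [S] = [S]/0.2374 = 0.5602 μM, giving Km = 0.5602 − 0.133 = 0.427 μM.

0.427 μM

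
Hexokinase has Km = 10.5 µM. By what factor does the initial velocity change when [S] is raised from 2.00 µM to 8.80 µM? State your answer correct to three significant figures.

2.85

Since Vmax cancels, v₂/v₁ = [S]₂(Km+[S]₁) / [S]₁(Km+[S]₂).
= 8.80×(10.5+2.00) / (2.00×(10.5+8.80)) = 110.0/38.60 = 2.85.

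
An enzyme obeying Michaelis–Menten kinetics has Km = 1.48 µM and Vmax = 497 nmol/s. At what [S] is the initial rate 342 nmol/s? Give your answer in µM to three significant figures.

3.27 µM

Rearranging v = Vmax[S]/(Km+[S]) gives [S] = Km·v/(Vmax − v).
[S] = 1.48 × 342 / (497 − 342) = 506.2/155.0 = 3.27 µM.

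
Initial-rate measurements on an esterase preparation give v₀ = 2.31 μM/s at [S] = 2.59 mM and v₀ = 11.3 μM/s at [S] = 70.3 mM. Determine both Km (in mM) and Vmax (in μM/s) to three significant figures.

In reciprocal form, 1/v = (Km/Vmax)·(1/[S]) + 1/Vmax. The two points give (1/[S], 1/v) = (0.3861, 0.4329) and (0.01422, 0.08850).
Slope = (0.4329 − 0.08850)/(0.3861 − 0.01422) = 0.9261; intercept = 0.4329 − 0.9261×0.3861 = 0.07532.
Vmax = 1/intercept = 13.3 μM/s; Km = slope × Vmax = 0.9261 × 13.3 = 12.3 mM.

Km = 12.3 mM; Vmax = 13.3 μM/s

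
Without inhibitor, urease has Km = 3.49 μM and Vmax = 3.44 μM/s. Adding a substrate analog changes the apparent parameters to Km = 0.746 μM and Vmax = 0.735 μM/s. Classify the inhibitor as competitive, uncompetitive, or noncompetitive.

uncompetitive

Both Km and Vmax decrease by the same factor (~4.68-fold) — characteristic of uncompetitive inhibition.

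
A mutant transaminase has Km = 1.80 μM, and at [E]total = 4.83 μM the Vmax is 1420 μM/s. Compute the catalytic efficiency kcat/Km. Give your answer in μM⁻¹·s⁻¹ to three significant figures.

kcat = Vmax/[E]total = 1420/4.83 = 294 s⁻¹.
kcat/Km = 294/1.80 = 163 μM⁻¹·s⁻¹.

163 μM⁻¹·s⁻¹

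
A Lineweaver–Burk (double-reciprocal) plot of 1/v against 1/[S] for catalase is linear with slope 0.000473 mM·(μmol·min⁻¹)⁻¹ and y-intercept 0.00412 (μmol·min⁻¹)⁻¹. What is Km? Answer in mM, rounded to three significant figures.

y-intercept = 1/Vmax ⇒ Vmax = 243 μmol·min⁻¹; slope = Km/Vmax ⇒ Km = slope × Vmax.
Km = 0.000473 × 243 = 0.115 mM.

0.115 mM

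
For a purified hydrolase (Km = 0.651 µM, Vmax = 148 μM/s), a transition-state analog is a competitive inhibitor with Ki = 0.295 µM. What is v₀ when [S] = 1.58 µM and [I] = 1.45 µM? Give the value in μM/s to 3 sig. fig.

With α = 1 + [I]/Ki = 1 + 1.45/0.295 = 5.915, the competitive rate law is v = Vmax[S] / (αKm + [S]).
v = 148×1.58 / (5.915×0.651 + 1.58) = 233.8/5.431 = 43.1 μM/s.

43.1 μM/s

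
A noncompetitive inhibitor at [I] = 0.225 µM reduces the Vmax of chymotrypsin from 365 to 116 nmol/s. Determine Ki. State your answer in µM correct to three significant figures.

0.105 µM

Noncompetitive: Vmax,app = Vmax/α with α = 1 + [I]/Ki.
α = Vmax/Vmax,app = 365/116 = 3.147.
Since α = 1 + [I]/Ki, [I]/Ki = 3.147 − 1 = 2.147 and Ki = 0.225/2.147 = 0.105 µM.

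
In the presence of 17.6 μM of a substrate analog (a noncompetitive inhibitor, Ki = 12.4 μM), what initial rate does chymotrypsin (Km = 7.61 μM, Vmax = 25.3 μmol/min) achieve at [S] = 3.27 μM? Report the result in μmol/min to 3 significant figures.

With α = 1 + [I]/Ki = 1 + 17.6/12.4 = 2.419, the noncompetitive rate law is v = (Vmax/α)·[S] / (Km + [S]).
v = (25.3/2.419)×3.27 / (7.61 + 3.27) = 34.20/10.88 = 3.14 μmol/min.

3.14 μmol/min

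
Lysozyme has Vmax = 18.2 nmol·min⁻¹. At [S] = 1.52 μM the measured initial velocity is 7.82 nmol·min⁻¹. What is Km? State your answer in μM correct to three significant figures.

2.02 μM

From v = Vmax[S]/(Km+[S]), Km = [S](Vmax − v)/v.
Km = 1.52 × (18.2 − 7.82) / 7.82 = 15.78/7.82 = 2.02 μM.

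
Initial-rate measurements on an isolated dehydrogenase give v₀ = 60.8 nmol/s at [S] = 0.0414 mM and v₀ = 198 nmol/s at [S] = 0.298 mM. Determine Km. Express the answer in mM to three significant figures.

From v = Vmax[S]/(Km+[S]), each point gives Vmax = v(Km+[S])/[S].
Equating: 60.8(Km+0.0414)/0.0414 = 198(Km+0.298)/0.298.
1469·Km + 60.8 = 664.4·Km + 198, so (1469 − 664.4)·Km = 198 − 60.8.
Km = 137.2/804.2 = 0.171 mM; then Vmax = 60.8(0.171+0.0414)/0.0414 = 311 nmol/s.

0.171 mM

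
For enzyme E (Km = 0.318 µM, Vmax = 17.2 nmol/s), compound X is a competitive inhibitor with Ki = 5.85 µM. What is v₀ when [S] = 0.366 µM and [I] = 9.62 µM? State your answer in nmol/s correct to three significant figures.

5.22 nmol/s

α = 1 + [I]/Ki = 1 + 9.62/5.85 = 2.644.
For a competitive inhibitor, Vmax is unchanged and the apparent Km becomes α·Km: Km,app = 0.841 µM, Vmax,app = 17.2 nmol/s.
v = Vmax,app·[S]/(Km,app + [S]) = 17.2 × 0.366/(0.841 + 0.366) = 5.22 nmol/s.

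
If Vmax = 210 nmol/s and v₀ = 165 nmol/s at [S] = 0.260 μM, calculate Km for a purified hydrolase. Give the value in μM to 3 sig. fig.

v/Vmax = 165/210 = 0.7857 = [S]/(Km+[S]).
So Km + [S] = [S]/0.7857 = 0.3309 μM, giving Km = 0.3309 − 0.260 = 0.0709 μM.

0.0709 μM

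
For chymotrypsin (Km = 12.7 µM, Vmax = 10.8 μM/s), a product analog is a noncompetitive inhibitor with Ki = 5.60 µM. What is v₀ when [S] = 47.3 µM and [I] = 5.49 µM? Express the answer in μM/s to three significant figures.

4.30 μM/s

With α = 1 + [I]/Ki = 1 + 5.49/5.60 = 1.980, the noncompetitive rate law is v = (Vmax/α)·[S] / (Km + [S]).
v = (10.8/1.980)×47.3 / (12.7 + 47.3) = 258.0/60.00 = 4.30 μM/s.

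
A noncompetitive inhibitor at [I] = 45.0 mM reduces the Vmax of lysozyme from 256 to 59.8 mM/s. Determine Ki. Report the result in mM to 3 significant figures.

13.7 mM

Noncompetitive: Vmax,app = Vmax/α with α = 1 + [I]/Ki.
α = Vmax/Vmax,app = 256/59.8 = 4.281.
Ki = [I]/(α − 1) = 45.0/3.281 = 13.7 mM.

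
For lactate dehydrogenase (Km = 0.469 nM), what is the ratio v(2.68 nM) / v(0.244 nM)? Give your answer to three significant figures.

The fractional saturations are [S]/(Km+[S]) = 0.244/0.7130 = 0.3422 and 2.68/3.149 = 0.8511.
v₂/v₁ is just their ratio: 0.8511/0.3422 = 2.49.

2.49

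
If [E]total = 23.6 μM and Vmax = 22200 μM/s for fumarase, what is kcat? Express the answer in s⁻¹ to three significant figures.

941 s⁻¹

kcat = Vmax/[E]total = 22200 μM/s / 23.6 μM = 941 s⁻¹.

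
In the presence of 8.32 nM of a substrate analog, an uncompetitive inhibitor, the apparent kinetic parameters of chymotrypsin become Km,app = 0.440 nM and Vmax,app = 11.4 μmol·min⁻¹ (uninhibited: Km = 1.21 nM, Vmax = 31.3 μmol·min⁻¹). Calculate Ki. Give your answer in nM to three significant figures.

Uncompetitive: Vmax,app = Vmax/α (and Km,app = Km/α) with α = 1 + [I]/Ki.
α = Vmax/Vmax,app = 31.3/11.4 = 2.746.
Since α = 1 + [I]/Ki, [I]/Ki = 2.746 − 1 = 1.746 and Ki = 8.32/1.746 = 4.77 nM.

4.77 nM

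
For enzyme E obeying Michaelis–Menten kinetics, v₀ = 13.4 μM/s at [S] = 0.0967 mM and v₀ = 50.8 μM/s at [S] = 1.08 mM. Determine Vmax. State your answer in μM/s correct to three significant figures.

70.0 μM/s

From v = Vmax[S]/(Km+[S]), each point gives Vmax = v(Km+[S])/[S].
Equating: 13.4(Km+0.0967)/0.0967 = 50.8(Km+1.08)/1.08.
138.6·Km + 13.4 = 47.04·Km + 50.8, so (138.6 − 47.04)·Km = 50.8 − 13.4.
Km = 37.40/91.54 = 0.409 mM; then Vmax = 13.4(0.409+0.0967)/0.0967 = 70.0 μM/s.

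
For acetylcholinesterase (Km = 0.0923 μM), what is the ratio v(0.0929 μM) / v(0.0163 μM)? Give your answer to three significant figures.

Since Vmax cancels, v₂/v₁ = [S]₂(Km+[S]₁) / [S]₁(Km+[S]₂).
= 0.0929×(0.0923+0.0163) / (0.0163×(0.0923+0.0929)) = 0.01009/0.003019 = 3.34.

3.34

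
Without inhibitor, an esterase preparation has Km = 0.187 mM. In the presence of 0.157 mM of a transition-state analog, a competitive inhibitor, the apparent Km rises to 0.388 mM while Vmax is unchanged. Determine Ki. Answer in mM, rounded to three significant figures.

0.146 mM

Competitive: Km,app = α·Km with α = 1 + [I]/Ki.
α = Km,app/Km = 0.388/0.187 = 2.075.
Since α = 1 + [I]/Ki, [I]/Ki = 2.075 − 1 = 1.075 and Ki = 0.157/1.075 = 0.146 mM.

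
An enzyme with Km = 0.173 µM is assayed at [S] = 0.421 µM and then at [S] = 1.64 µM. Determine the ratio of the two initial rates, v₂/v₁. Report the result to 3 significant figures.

Since Vmax cancels, v₂/v₁ = [S]₂(Km+[S]₁) / [S]₁(Km+[S]₂).
= 1.64×(0.173+0.421) / (0.421×(0.173+1.64)) = 0.9742/0.7633 = 1.28.

1.28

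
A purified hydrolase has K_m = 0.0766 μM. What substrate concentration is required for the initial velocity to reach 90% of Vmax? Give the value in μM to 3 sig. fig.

0.689 μM

v/Vmax = [S]/(Km+[S]) = 0.9, so [S] = Km·0.9/(1 − 0.9) = 0.0766 × 9.000.
[S] = 0.689 μM.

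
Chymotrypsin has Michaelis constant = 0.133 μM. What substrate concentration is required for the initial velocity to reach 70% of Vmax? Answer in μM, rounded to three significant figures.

0.310 μM

v/Vmax = [S]/(Km+[S]) = 0.7, so [S] = Km·0.7/(1 − 0.7) = 0.133 × 2.333.
[S] = 0.310 μM.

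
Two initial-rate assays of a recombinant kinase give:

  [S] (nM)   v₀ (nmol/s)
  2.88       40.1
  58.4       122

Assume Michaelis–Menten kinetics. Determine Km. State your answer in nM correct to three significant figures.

6.92 nM

In reciprocal form, 1/v = (Km/Vmax)·(1/[S]) + 1/Vmax. The two points give (1/[S], 1/v) = (0.3472, 0.02494) and (0.01712, 0.008197).
Slope = (0.02494 − 0.008197)/(0.3472 − 0.01712) = 0.05071; intercept = 0.02494 − 0.05071×0.3472 = 0.007328.
Vmax = 1/intercept = 136 nmol/s; Km = slope × Vmax = 0.05071 × 136 = 6.92 nM.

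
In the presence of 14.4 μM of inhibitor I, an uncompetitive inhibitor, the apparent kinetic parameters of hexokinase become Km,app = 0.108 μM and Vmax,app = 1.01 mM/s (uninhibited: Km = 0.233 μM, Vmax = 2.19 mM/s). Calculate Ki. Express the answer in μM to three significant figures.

Uncompetitive: Vmax,app = Vmax/α (and Km,app = Km/α) with α = 1 + [I]/Ki.
α = Vmax/Vmax,app = 2.19/1.01 = 2.168.
Since α = 1 + [I]/Ki, [I]/Ki = 2.168 − 1 = 1.168 and Ki = 14.4/1.168 = 12.3 μM.

12.3 μM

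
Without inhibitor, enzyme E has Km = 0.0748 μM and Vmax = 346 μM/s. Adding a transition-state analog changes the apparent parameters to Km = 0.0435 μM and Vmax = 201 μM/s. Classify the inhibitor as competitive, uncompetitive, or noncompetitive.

uncompetitive

Both Km and Vmax decrease by the same factor (~1.72-fold) — characteristic of uncompetitive inhibition.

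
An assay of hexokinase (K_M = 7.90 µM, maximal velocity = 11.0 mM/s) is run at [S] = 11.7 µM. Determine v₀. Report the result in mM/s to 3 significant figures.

v = Vmax·[S]/(Km + [S]) = 11.0 × 11.7 / (7.90 + 11.7)
  = 128.7 / 19.60 = 6.57 mM/s.

6.57 mM/s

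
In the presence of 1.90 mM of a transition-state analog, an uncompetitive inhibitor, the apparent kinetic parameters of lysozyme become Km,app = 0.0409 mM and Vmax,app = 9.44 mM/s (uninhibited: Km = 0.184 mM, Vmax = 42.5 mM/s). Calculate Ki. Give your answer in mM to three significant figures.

0.543 mM

Uncompetitive: Vmax,app = Vmax/α (and Km,app = Km/α) with α = 1 + [I]/Ki.
α = Vmax/Vmax,app = 42.5/9.44 = 4.502.
Ki = [I]/(α − 1) = 1.90/3.502 = 0.543 mM.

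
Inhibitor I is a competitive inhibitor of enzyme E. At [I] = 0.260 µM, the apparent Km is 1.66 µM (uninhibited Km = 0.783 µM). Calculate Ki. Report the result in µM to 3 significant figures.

Competitive: Km,app = α·Km with α = 1 + [I]/Ki.
α = Km,app/Km = 1.66/0.783 = 2.120.
Since α = 1 + [I]/Ki, [I]/Ki = 2.120 − 1 = 1.120 and Ki = 0.260/1.120 = 0.232 µM.

0.232 µM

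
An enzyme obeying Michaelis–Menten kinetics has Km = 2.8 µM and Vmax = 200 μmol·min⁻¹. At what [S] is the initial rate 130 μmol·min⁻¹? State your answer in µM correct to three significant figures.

Rearranging v = Vmax[S]/(Km+[S]) gives [S] = Km·v/(Vmax − v).
[S] = 2.8 × 130 / (200 − 130) = 364.0/70.00 = 5.20 µM.

5.20 µM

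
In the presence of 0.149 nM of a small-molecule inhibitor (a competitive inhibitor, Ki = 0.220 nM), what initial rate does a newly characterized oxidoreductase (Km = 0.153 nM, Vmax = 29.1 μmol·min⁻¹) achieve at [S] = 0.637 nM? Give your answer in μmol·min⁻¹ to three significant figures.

With α = 1 + [I]/Ki = 1 + 0.149/0.220 = 1.677, the competitive rate law is v = Vmax[S] / (αKm + [S]).
v = 29.1×0.637 / (1.677×0.153 + 0.637) = 18.54/0.8936 = 20.7 μmol·min⁻¹.

20.7 μmol·min⁻¹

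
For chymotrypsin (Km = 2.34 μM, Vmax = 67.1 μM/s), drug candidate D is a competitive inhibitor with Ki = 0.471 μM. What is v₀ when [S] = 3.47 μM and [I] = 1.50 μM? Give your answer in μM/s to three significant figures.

17.6 μM/s

α = 1 + [I]/Ki = 1 + 1.50/0.471 = 4.185.
For a competitive inhibitor, Vmax is unchanged and the apparent Km becomes α·Km: Km,app = 9.79 μM, Vmax,app = 67.1 μM/s.
v = Vmax,app·[S]/(Km,app + [S]) = 67.1 × 3.47/(9.79 + 3.47) = 17.6 μM/s.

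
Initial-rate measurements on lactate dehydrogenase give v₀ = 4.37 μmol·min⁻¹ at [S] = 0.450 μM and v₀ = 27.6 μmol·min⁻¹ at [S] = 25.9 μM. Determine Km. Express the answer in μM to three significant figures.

In reciprocal form, 1/v = (Km/Vmax)·(1/[S]) + 1/Vmax. The two points give (1/[S], 1/v) = (2.222, 0.2288) and (0.03861, 0.03623).
Slope = (0.2288 − 0.03623)/(2.222 − 0.03861) = 0.08820; intercept = 0.2288 − 0.08820×2.222 = 0.03283.
Vmax = 1/intercept = 30.5 μmol·min⁻¹; Km = slope × Vmax = 0.08820 × 30.5 = 2.69 μM.

2.69 μM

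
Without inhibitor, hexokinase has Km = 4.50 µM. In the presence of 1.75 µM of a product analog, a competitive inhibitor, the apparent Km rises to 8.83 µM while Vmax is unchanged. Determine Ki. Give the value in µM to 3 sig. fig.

Competitive: Km,app = α·Km with α = 1 + [I]/Ki.
α = Km,app/Km = 8.83/4.50 = 1.962.
Ki = [I]/(α − 1) = 1.75/0.9622 = 1.82 µM.

1.82 µM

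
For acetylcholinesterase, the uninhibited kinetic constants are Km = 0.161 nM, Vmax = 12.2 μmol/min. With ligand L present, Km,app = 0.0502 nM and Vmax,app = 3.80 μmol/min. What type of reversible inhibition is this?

Both Km and Vmax decrease by the same factor (~3.21-fold) — characteristic of uncompetitive inhibition.

uncompetitive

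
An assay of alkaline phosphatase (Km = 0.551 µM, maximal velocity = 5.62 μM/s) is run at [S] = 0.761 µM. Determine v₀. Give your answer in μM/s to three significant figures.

[S]/(Km+[S]) = 0.761/1.312 = 0.5800, the fractional saturation.
v = 0.5800 × Vmax = 0.5800 × 5.62 = 3.26 μM/s.

3.26 μM/s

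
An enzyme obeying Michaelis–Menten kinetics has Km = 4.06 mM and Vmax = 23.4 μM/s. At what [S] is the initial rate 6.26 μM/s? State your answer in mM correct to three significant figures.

1.48 mM

The required fractional saturation is v/Vmax = 6.26/23.4 = 0.2675.
Then [S]/(Km+[S]) = 0.2675 ⇒ [S] = 4.06 × 0.2675/(1 − 0.2675) = 1.48 mM.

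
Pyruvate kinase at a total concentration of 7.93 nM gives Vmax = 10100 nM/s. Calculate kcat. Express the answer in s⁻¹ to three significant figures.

kcat = Vmax/[E]total = 10100 nM/s / 7.93 nM = 1270 s⁻¹.

1270 s⁻¹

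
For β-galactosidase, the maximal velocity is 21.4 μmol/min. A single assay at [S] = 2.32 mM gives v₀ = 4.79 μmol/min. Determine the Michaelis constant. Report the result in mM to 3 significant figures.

From v = Vmax[S]/(Km+[S]), Km = [S](Vmax − v)/v.
Km = 2.32 × (21.4 − 4.79) / 4.79 = 38.54/4.79 = 8.04 mM.

8.04 mM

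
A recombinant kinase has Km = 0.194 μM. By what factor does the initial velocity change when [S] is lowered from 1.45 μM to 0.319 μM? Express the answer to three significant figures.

Since Vmax cancels, v₂/v₁ = [S]₂(Km+[S]₁) / [S]₁(Km+[S]₂).
= 0.319×(0.194+1.45) / (1.45×(0.194+0.319)) = 0.5244/0.7438 = 0.705.

0.705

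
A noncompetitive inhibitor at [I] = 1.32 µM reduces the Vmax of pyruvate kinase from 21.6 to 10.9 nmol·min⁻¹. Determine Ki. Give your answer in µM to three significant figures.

Noncompetitive: Vmax,app = Vmax/α with α = 1 + [I]/Ki.
α = Vmax/Vmax,app = 21.6/10.9 = 1.982.
Ki = [I]/(α − 1) = 1.32/0.9817 = 1.34 µM.

1.34 µM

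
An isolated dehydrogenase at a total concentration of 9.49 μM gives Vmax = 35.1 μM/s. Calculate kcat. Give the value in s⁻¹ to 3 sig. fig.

3.70 s⁻¹

kcat = Vmax/[E]total = 35.1 μM/s / 9.49 μM = 3.70 s⁻¹.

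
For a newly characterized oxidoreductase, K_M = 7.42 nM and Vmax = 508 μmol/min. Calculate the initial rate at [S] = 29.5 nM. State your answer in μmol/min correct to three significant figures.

406 μmol/min

[S]/(Km+[S]) = 29.5/36.92 = 0.7990, the fractional saturation.
v = 0.7990 × Vmax = 0.7990 × 508 = 406 μmol/min.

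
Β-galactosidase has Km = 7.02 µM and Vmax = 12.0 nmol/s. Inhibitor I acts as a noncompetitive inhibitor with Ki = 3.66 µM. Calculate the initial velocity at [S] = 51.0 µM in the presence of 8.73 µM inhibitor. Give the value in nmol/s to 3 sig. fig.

α = 1 + [I]/Ki = 1 + 8.73/3.66 = 3.385.
For a noncompetitive inhibitor, Vmax is reduced to Vmax/α while Km is unchanged: Km,app = 7.02 µM, Vmax,app = 3.54 nmol/s.
v = Vmax,app·[S]/(Km,app + [S]) = 3.54 × 51.0/(7.02 + 51.0) = 3.12 nmol/s.

3.12 nmol/s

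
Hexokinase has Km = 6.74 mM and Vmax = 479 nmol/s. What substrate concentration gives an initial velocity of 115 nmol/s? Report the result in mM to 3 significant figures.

2.13 mM

Rearranging v = Vmax[S]/(Km+[S]) gives [S] = Km·v/(Vmax − v).
[S] = 6.74 × 115 / (479 − 115) = 775.1/364.0 = 2.13 mM.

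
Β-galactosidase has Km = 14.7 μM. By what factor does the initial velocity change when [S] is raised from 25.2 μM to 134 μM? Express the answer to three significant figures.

The fractional saturations are [S]/(Km+[S]) = 25.2/39.90 = 0.6316 and 134/148.7 = 0.9011.
v₂/v₁ is just their ratio: 0.9011/0.6316 = 1.43.

1.43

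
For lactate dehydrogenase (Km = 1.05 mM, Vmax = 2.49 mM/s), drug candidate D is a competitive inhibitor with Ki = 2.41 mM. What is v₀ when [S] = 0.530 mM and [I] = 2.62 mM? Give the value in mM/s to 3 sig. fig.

0.485 mM/s

With α = 1 + [I]/Ki = 1 + 2.62/2.41 = 2.087, the competitive rate law is v = Vmax[S] / (αKm + [S]).
v = 2.49×0.530 / (2.087×1.05 + 0.530) = 1.320/2.721 = 0.485 mM/s.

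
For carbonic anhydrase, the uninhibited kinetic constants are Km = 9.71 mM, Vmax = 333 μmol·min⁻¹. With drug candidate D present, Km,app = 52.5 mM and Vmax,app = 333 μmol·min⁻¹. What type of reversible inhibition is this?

Km increases (9.71 → 52.5 mM) while Vmax is unchanged — the hallmark of competitive inhibition.

competitive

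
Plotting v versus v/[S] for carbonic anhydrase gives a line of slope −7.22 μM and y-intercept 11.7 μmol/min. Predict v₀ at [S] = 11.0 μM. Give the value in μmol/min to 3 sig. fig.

7.06 μmol/min

In the Eadie–Hofstee form v = Vmax − Km·(v/[S]), the slope is −Km and the intercept is Vmax, so Km = 7.22 μM and Vmax = 11.7 μmol/min.
v = 11.7 × 11.0/(7.22 + 11.0) = 7.06 μmol/min.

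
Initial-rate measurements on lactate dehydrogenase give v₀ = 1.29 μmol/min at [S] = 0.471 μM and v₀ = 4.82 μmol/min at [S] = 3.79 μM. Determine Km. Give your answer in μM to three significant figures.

2.41 μM

From v = Vmax[S]/(Km+[S]), each point gives Vmax = v(Km+[S])/[S].
Equating: 1.29(Km+0.471)/0.471 = 4.82(Km+3.79)/3.79.
2.739·Km + 1.29 = 1.272·Km + 4.82, so (2.739 − 1.272)·Km = 4.82 − 1.29.
Km = 3.530/1.467 = 2.41 μM; then Vmax = 1.29(2.41+0.471)/0.471 = 7.88 μmol/min.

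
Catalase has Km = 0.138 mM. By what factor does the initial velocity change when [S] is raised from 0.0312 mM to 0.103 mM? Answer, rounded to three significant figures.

The fractional saturations are [S]/(Km+[S]) = 0.0312/0.1692 = 0.1844 and 0.103/0.2410 = 0.4274.
v₂/v₁ is just their ratio: 0.4274/0.1844 = 2.32.

2.32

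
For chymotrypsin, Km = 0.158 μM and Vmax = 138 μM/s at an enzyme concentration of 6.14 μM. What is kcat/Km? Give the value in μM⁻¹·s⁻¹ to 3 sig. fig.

kcat = Vmax/[E]total = 138/6.14 = 22.5 s⁻¹.
kcat/Km = 22.5/0.158 = 142 μM⁻¹·s⁻¹.

142 μM⁻¹·s⁻¹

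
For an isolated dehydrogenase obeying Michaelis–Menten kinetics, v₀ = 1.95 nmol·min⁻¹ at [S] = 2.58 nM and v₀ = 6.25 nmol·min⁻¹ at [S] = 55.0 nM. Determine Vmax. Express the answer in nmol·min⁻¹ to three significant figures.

From v = Vmax[S]/(Km+[S]), each point gives Vmax = v(Km+[S])/[S].
Equating: 1.95(Km+2.58)/2.58 = 6.25(Km+55.0)/55.0.
0.7558·Km + 1.95 = 0.1136·Km + 6.25, so (0.7558 − 0.1136)·Km = 6.25 − 1.95.
Km = 4.300/0.6422 = 6.70 nM; then Vmax = 1.95(6.70+2.58)/2.58 = 7.01 nmol·min⁻¹.

7.01 nmol·min⁻¹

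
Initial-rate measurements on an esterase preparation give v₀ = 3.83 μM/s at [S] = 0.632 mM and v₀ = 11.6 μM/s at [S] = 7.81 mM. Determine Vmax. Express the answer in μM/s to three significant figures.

14.1 μM/s

From v = Vmax[S]/(Km+[S]), each point gives Vmax = v(Km+[S])/[S].
Equating: 3.83(Km+0.632)/0.632 = 11.6(Km+7.81)/7.81.
6.060·Km + 3.83 = 1.485·Km + 11.6, so (6.060 − 1.485)·Km = 11.6 − 3.83.
Km = 7.770/4.575 = 1.70 mM; then Vmax = 3.83(1.70+0.632)/0.632 = 14.1 μM/s.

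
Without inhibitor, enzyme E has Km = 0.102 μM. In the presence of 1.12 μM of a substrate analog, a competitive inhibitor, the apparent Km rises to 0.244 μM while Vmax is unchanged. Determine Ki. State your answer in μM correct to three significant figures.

Competitive: Km,app = α·Km with α = 1 + [I]/Ki.
α = Km,app/Km = 0.244/0.102 = 2.392.
Ki = [I]/(α − 1) = 1.12/1.392 = 0.805 μM.

0.805 μM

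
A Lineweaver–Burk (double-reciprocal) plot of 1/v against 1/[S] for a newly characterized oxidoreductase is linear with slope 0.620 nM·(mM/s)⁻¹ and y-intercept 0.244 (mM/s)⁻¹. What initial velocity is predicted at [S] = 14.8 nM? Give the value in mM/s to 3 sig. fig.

3.50 mM/s

The y-intercept is 1/Vmax, so Vmax = 1/0.244 = 4.10 mM/s.
The slope is Km/Vmax, so Km = 0.620 × 4.10 = 2.54 nM.
Then v = 4.10 × 14.8/(2.54 + 14.8) = 3.50 mM/s.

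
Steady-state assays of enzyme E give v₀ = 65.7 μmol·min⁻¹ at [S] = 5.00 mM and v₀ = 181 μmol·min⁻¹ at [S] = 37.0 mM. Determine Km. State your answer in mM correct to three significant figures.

From v = Vmax[S]/(Km+[S]), each point gives Vmax = v(Km+[S])/[S].
Equating: 65.7(Km+5.00)/5.00 = 181(Km+37.0)/37.0.
13.14·Km + 65.7 = 4.892·Km + 181, so (13.14 − 4.892)·Km = 181 − 65.7.
Km = 115.3/8.248 = 14.0 mM; then Vmax = 65.7(14.0+5.00)/5.00 = 249 μmol·min⁻¹.

14.0 mM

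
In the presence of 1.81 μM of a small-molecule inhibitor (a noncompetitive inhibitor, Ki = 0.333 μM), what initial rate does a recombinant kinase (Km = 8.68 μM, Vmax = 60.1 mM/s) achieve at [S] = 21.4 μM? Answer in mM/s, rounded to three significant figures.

With α = 1 + [I]/Ki = 1 + 1.81/0.333 = 6.435, the noncompetitive rate law is v = (Vmax/α)·[S] / (Km + [S]).
v = (60.1/6.435)×21.4 / (8.68 + 21.4) = 199.9/30.08 = 6.64 mM/s.

6.64 mM/s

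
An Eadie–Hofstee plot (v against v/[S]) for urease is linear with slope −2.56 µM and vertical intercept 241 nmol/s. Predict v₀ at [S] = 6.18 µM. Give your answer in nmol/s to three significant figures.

In the Eadie–Hofstee form v = Vmax − Km·(v/[S]), the slope is −Km and the intercept is Vmax, so Km = 2.56 µM and Vmax = 241 nmol/s.
v = 241 × 6.18/(2.56 + 6.18) = 170 nmol/s.

170 nmol/s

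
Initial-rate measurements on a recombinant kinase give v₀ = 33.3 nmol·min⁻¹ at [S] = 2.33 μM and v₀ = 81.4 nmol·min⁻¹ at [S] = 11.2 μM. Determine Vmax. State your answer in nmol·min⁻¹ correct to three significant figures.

131 nmol·min⁻¹

From v = Vmax[S]/(Km+[S]), each point gives Vmax = v(Km+[S])/[S].
Equating: 33.3(Km+2.33)/2.33 = 81.4(Km+11.2)/11.2.
14.29·Km + 33.3 = 7.268·Km + 81.4, so (14.29 − 7.268)·Km = 81.4 − 33.3.
Km = 48.10/7.024 = 6.85 μM; then Vmax = 33.3(6.85+2.33)/2.33 = 131 nmol·min⁻¹.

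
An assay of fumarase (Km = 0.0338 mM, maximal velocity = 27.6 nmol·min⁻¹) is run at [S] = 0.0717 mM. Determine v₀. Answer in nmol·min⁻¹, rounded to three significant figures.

v = Vmax·[S]/(Km + [S]) = 27.6 × 0.0717 / (0.0338 + 0.0717)
  = 1.979 / 0.1055 = 18.8 nmol·min⁻¹.

18.8 nmol·min⁻¹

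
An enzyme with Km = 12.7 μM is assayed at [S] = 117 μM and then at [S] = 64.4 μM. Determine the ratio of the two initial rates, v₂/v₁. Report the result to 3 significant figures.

Since Vmax cancels, v₂/v₁ = [S]₂(Km+[S]₁) / [S]₁(Km+[S]₂).
= 64.4×(12.7+117) / (117×(12.7+64.4)) = 8353/9021 = 0.926.

0.926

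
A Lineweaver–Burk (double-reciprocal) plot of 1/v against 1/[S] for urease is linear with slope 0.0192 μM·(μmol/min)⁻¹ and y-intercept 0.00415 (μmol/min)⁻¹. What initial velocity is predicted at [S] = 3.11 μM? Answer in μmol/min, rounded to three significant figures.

The y-intercept is 1/Vmax, so Vmax = 1/0.00415 = 241 μmol/min.
The slope is Km/Vmax, so Km = 0.0192 × 241 = 4.63 μM.
Then v = 241 × 3.11/(4.63 + 3.11) = 96.9 μmol/min.

96.9 μmol/min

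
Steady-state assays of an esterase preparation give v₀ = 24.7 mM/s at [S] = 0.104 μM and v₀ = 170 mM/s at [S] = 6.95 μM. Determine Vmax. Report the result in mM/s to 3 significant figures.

187 mM/s

From v = Vmax[S]/(Km+[S]), each point gives Vmax = v(Km+[S])/[S].
Equating: 24.7(Km+0.104)/0.104 = 170(Km+6.95)/6.95.
237.5·Km + 24.7 = 24.46·Km + 170, so (237.5 − 24.46)·Km = 170 − 24.7.
Km = 145.3/213.0 = 0.682 μM; then Vmax = 24.7(0.682+0.104)/0.104 = 187 mM/s.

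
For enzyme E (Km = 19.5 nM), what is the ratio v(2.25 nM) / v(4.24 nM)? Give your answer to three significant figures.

Since Vmax cancels, v₂/v₁ = [S]₂(Km+[S]₁) / [S]₁(Km+[S]₂).
= 2.25×(19.5+4.24) / (4.24×(19.5+2.25)) = 53.42/92.22 = 0.579.

0.579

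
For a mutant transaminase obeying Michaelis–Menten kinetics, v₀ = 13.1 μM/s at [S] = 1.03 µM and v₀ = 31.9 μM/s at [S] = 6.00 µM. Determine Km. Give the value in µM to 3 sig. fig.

From v = Vmax[S]/(Km+[S]), each point gives Vmax = v(Km+[S])/[S].
Equating: 13.1(Km+1.03)/1.03 = 31.9(Km+6.00)/6.00.
12.72·Km + 13.1 = 5.317·Km + 31.9, so (12.72 − 5.317)·Km = 31.9 − 13.1.
Km = 18.80/7.402 = 2.54 µM; then Vmax = 13.1(2.54+1.03)/1.03 = 45.4 μM/s.

2.54 µM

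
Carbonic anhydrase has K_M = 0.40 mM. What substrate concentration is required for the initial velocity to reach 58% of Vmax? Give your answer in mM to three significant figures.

v/Vmax = [S]/(Km+[S]) = 0.58, so [S] = Km·0.58/(1 − 0.58) = 0.40 × 1.381.
[S] = 0.552 mM.

0.552 mM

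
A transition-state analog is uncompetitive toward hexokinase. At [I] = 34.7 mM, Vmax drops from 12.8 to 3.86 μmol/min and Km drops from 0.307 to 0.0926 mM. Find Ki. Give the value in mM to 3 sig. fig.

15.0 mM

Uncompetitive: Vmax,app = Vmax/α (and Km,app = Km/α) with α = 1 + [I]/Ki.
α = Vmax/Vmax,app = 12.8/3.86 = 3.316.
Since α = 1 + [I]/Ki, [I]/Ki = 3.316 − 1 = 2.316 and Ki = 34.7/2.316 = 15.0 mM.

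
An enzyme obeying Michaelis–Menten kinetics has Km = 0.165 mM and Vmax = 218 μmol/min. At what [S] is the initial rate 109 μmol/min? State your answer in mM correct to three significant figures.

Rearranging v = Vmax[S]/(Km+[S]) gives [S] = Km·v/(Vmax − v).
[S] = 0.165 × 109 / (218 − 109) = 17.98/109.0 = 0.165 mM.

0.165 mM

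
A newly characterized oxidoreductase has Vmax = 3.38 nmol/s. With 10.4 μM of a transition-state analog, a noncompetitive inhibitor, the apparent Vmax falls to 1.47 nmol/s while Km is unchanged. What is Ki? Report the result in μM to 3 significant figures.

8.00 μM

Noncompetitive: Vmax,app = Vmax/α with α = 1 + [I]/Ki.
α = Vmax/Vmax,app = 3.38/1.47 = 2.299.
Ki = [I]/(α − 1) = 10.4/1.299 = 8.00 μM.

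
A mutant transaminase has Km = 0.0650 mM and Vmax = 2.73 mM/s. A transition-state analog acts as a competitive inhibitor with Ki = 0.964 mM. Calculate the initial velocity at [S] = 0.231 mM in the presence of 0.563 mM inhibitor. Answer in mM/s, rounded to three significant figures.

1.89 mM/s

With α = 1 + [I]/Ki = 1 + 0.563/0.964 = 1.584, the competitive rate law is v = Vmax[S] / (αKm + [S]).
v = 2.73×0.231 / (1.584×0.0650 + 0.231) = 0.6306/0.3340 = 1.89 mM/s.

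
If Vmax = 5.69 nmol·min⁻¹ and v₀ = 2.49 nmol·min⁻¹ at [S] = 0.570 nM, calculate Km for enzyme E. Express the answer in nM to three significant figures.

v/Vmax = 2.49/5.69 = 0.4376 = [S]/(Km+[S]).
So Km + [S] = [S]/0.4376 = 1.303 nM, giving Km = 1.303 − 0.570 = 0.733 nM.

0.733 nM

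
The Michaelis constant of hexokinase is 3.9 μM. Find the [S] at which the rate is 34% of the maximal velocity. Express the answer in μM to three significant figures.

v/Vmax = [S]/(Km+[S]) = 0.34, so [S] = Km·0.34/(1 − 0.34) = 3.9 × 0.5152.
[S] = 2.01 μM.

2.01 μM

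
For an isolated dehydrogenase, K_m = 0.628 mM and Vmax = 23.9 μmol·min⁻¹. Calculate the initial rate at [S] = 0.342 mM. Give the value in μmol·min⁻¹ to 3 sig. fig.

v = Vmax·[S]/(Km + [S]) = 23.9 × 0.342 / (0.628 + 0.342)
  = 8.174 / 0.9700 = 8.43 μmol·min⁻¹.

8.43 μmol·min⁻¹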